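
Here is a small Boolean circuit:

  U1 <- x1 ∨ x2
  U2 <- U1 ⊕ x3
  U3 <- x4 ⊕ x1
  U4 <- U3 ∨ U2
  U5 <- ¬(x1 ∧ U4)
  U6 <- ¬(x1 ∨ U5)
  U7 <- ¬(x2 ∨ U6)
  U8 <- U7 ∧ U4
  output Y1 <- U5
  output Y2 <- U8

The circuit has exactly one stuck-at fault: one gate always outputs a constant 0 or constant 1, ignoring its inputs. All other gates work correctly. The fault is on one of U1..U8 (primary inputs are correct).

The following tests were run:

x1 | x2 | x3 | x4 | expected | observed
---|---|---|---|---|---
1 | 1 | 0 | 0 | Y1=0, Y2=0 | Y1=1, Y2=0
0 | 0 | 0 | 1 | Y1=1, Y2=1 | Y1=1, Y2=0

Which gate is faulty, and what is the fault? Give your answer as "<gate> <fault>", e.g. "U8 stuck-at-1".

Fault-free values for test 1 (x1=1, x2=1, x3=0, x4=0): U1=1, U2=1, U3=1, U4=1, U5=0, U6=0, U7=0, U8=0, giving Y1=0, Y2=0. Observed Y1=1, Y2=0.
Test 1: faults giving observed Y1=1, Y2=0 are {U4 stuck-at-0, U5 stuck-at-1}.
Test 2 (x1=0, x2=0, x3=0, x4=1): fault-free U1=0, U2=0, U3=1, U4=1, U5=1, U6=0, U7=1, U8=1 → Y1=1, Y2=1; observed Y1=1, Y2=0. Eliminates U5 stuck-at-1.
Only U4 stuck-at-0 is consistent with every test.

U4 stuck-at-0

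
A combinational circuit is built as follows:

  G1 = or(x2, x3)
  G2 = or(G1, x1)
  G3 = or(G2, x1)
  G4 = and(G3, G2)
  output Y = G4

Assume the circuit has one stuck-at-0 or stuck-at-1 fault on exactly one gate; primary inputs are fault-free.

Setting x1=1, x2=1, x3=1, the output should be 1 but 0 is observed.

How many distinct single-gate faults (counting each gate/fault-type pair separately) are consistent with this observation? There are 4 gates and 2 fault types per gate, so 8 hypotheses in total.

Fault-free: G1=1, G2=1, G3=1, G4=1 → 1. Observed 0.
  G1 stuck-at-0: output 1 ✗
  G1 stuck-at-1: output 1 ✗
  G2 stuck-at-0: output 0 ✓
  G2 stuck-at-1: output 1 ✗
  G3 stuck-at-0: output 0 ✓
  G3 stuck-at-1: output 1 ✗
  G4 stuck-at-0: output 0 ✓
  G4 stuck-at-1: output 1 ✗
Consistent faults: {G2 stuck-at-0, G3 stuck-at-0, G4 stuck-at-0} — 3 in all.

3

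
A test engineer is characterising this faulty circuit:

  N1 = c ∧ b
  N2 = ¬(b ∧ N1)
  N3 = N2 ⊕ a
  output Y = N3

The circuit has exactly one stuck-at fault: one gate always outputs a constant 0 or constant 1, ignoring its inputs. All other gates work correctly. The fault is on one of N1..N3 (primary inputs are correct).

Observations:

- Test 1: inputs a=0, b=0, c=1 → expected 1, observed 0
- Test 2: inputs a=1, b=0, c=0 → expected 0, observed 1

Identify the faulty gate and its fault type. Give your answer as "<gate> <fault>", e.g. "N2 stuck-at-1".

Fault-free values for test 1 (a=0, b=0, c=1): N1=0, N2=1, N3=1, giving Y=1. Observed 0.
Test 1: faults giving observed 0 are {N2 stuck-at-0, N3 stuck-at-0}.
Test 2 (a=1, b=0, c=0): fault-free N1=0, N2=1, N3=0 → 0; observed 1. Eliminates N3 stuck-at-0.
Only N2 stuck-at-0 is consistent with every test.

N2 stuck-at-0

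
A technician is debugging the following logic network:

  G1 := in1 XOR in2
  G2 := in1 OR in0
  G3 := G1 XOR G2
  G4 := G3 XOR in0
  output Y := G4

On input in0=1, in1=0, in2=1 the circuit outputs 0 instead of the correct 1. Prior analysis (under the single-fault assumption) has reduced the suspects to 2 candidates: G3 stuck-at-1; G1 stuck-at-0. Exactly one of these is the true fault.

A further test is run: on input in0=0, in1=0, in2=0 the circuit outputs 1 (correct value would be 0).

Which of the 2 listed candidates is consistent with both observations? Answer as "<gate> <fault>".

Evaluate each candidate on input in0=0, in1=0, in2=0:
  G3 stuck-at-1: G1=0, G2=0, G3=1 [stuck-at-1], G4=1 → 1 — matches
  G1 stuck-at-0: G1=0 [stuck-at-0], G2=0, G3=0, G4=0 → 0 — eliminated
Only G3 stuck-at-1 reproduces the observed 1.

G3 stuck-at-1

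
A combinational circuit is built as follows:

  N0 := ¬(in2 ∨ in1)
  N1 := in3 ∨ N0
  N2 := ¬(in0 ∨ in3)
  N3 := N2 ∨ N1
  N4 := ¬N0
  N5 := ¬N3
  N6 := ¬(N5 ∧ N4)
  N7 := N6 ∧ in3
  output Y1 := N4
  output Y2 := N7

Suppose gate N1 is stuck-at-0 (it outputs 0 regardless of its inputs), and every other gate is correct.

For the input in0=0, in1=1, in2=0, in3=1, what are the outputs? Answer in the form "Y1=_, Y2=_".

Y1=1, Y2=0

Propagate with N1 forced: N0=0, N1=0 [stuck-at-0], N2=0, N3=0, N4=1, N5=1, N6=0, N7=0.
So the outputs are Y1=1, Y2=0. (Without the fault they would be Y1=1, Y2=1.)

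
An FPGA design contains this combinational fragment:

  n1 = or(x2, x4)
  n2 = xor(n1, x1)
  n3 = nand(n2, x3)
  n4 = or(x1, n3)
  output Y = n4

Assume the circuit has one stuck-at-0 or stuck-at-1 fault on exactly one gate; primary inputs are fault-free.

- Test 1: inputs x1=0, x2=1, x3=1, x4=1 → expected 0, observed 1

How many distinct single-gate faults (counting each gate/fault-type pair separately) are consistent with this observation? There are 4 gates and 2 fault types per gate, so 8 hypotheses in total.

4

Fault-free: n1=1, n2=1, n3=0, n4=0 → 0. Observed 1.
  n1 stuck-at-0: output 1 ✓
  n1 stuck-at-1: output 0 ✗
  n2 stuck-at-0: output 1 ✓
  n2 stuck-at-1: output 0 ✗
  n3 stuck-at-0: output 0 ✗
  n3 stuck-at-1: output 1 ✓
  n4 stuck-at-0: output 0 ✗
  n4 stuck-at-1: output 1 ✓
Consistent faults: {n1 stuck-at-0, n2 stuck-at-0, n3 stuck-at-1, n4 stuck-at-1} — 4 in all.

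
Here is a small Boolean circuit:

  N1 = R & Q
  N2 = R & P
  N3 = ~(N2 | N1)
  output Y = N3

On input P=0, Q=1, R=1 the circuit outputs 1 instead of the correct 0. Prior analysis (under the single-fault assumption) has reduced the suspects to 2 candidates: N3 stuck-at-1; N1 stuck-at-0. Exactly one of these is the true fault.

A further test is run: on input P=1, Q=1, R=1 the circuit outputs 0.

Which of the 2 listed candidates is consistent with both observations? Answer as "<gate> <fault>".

N1 stuck-at-0

Evaluate each candidate on input P=1, Q=1, R=1:
  N3 stuck-at-1: N1=1, N2=1, N3=1 [stuck-at-1] → 1 — eliminated
  N1 stuck-at-0: N1=0 [stuck-at-0], N2=1, N3=0 → 0 — matches
Only N1 stuck-at-0 reproduces the observed 0.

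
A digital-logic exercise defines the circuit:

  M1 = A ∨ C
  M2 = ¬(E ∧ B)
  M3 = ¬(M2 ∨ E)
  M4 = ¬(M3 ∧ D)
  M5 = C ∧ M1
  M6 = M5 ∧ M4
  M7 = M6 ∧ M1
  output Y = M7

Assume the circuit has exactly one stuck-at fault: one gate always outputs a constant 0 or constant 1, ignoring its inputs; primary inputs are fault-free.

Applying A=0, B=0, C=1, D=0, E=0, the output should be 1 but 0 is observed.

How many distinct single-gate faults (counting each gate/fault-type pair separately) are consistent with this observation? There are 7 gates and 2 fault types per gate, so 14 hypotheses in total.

Fault-free: M1=1, M2=1, M3=0, M4=1, M5=1, M6=1, M7=1 → 1. Observed 0.
  M1 stuck-at-0: output 0 ✓
  M1 stuck-at-1: output 1 ✗
  M2 stuck-at-0: output 1 ✗
  M2 stuck-at-1: output 1 ✗
  M3 stuck-at-0: output 1 ✗
  M3 stuck-at-1: output 1 ✗
  M4 stuck-at-0: output 0 ✓
  M4 stuck-at-1: output 1 ✗
  M5 stuck-at-0: output 0 ✓
  M5 stuck-at-1: output 1 ✗
  M6 stuck-at-0: output 0 ✓
  M6 stuck-at-1: output 1 ✗
  M7 stuck-at-0: output 0 ✓
  M7 stuck-at-1: output 1 ✗
Consistent faults: {M1 stuck-at-0, M4 stuck-at-0, M5 stuck-at-0, M6 stuck-at-0, M7 stuck-at-0} — 5 in all.

5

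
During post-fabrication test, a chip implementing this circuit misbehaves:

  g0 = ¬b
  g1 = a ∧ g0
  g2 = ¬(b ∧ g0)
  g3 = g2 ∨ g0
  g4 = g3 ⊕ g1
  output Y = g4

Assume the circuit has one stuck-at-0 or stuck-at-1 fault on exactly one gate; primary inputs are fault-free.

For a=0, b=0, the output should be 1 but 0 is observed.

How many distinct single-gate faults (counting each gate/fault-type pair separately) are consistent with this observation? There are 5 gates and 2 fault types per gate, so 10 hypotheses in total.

3

Fault-free: g0=1, g1=0, g2=1, g3=1, g4=1 → 1. Observed 0.
  g0 stuck-at-0: output 1 ✗
  g0 stuck-at-1: output 1 ✗
  g1 stuck-at-0: output 1 ✗
  g1 stuck-at-1: output 0 ✓
  g2 stuck-at-0: output 1 ✗
  g2 stuck-at-1: output 1 ✗
  g3 stuck-at-0: output 0 ✓
  g3 stuck-at-1: output 1 ✗
  g4 stuck-at-0: output 0 ✓
  g4 stuck-at-1: output 1 ✗
Consistent faults: {g1 stuck-at-1, g3 stuck-at-0, g4 stuck-at-0} — 3 in all.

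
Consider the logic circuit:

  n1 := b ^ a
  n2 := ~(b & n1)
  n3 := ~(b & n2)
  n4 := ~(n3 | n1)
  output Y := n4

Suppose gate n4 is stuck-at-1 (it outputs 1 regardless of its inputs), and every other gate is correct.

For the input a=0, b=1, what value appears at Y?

Propagate with n4 forced: n1=1, n2=0, n3=1, n4=1 [stuck-at-1].
So Y = 1. (Without the fault it would be 0.)

1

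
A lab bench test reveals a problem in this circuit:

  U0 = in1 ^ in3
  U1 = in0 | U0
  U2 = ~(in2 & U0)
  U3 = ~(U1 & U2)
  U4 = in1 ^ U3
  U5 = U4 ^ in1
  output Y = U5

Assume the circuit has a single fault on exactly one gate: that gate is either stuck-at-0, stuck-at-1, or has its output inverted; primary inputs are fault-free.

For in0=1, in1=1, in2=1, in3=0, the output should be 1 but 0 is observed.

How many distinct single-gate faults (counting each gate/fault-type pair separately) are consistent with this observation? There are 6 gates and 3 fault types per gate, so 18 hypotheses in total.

Fault-free: U0=1, U1=1, U2=0, U3=1, U4=0, U5=1 → 1. Observed 0.
  U0: stuck-at-0, inverted output ✓; others ✗
  U1: none of the 3 fault types match ✗
  U2: stuck-at-1, inverted output ✓; others ✗
  U3: stuck-at-0, inverted output ✓; others ✗
  U4: stuck-at-1, inverted output ✓; others ✗
  U5: stuck-at-0, inverted output ✓; others ✗
Consistent faults: {U0 stuck-at-0, U0 inverted output, U2 stuck-at-1, U2 inverted output, U3 stuck-at-0, U3 inverted output, U4 stuck-at-1, U4 inverted output, U5 stuck-at-0, U5 inverted output} — 10 in all.

10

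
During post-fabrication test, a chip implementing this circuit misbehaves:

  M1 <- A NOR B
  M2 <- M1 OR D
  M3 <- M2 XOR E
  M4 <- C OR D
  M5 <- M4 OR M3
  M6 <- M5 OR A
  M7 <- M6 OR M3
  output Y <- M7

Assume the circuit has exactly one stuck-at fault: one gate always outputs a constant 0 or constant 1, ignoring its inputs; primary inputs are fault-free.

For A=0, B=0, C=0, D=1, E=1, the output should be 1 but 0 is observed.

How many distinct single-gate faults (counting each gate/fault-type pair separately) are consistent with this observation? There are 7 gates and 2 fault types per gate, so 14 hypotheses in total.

Fault-free: M1=1, M2=1, M3=0, M4=1, M5=1, M6=1, M7=1 → 1. Observed 0.
  M1 stuck-at-0: output 1 ✗
  M1 stuck-at-1: output 1 ✗
  M2 stuck-at-0: output 1 ✗
  M2 stuck-at-1: output 1 ✗
  M3 stuck-at-0: output 1 ✗
  M3 stuck-at-1: output 1 ✗
  M4 stuck-at-0: output 0 ✓
  M4 stuck-at-1: output 1 ✗
  M5 stuck-at-0: output 0 ✓
  M5 stuck-at-1: output 1 ✗
  M6 stuck-at-0: output 0 ✓
  M6 stuck-at-1: output 1 ✗
  M7 stuck-at-0: output 0 ✓
  M7 stuck-at-1: output 1 ✗
Consistent faults: {M4 stuck-at-0, M5 stuck-at-0, M6 stuck-at-0, M7 stuck-at-0} — 4 in all.

4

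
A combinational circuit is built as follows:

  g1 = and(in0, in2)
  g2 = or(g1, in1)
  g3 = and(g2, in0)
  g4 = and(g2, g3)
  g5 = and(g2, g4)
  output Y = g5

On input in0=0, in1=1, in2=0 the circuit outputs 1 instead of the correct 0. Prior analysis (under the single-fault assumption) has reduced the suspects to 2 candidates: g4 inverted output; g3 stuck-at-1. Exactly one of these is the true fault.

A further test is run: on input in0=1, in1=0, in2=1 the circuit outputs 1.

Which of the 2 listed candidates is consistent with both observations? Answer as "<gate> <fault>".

Evaluate each candidate on input in0=1, in1=0, in2=1:
  g4 inverted output: g1=1, g2=1, g3=1, g4=0 [inverted output], g5=0 → 0 — eliminated
  g3 stuck-at-1: g1=1, g2=1, g3=1 [stuck-at-1], g4=1, g5=1 → 1 — matches
Only g3 stuck-at-1 reproduces the observed 1.

g3 stuck-at-1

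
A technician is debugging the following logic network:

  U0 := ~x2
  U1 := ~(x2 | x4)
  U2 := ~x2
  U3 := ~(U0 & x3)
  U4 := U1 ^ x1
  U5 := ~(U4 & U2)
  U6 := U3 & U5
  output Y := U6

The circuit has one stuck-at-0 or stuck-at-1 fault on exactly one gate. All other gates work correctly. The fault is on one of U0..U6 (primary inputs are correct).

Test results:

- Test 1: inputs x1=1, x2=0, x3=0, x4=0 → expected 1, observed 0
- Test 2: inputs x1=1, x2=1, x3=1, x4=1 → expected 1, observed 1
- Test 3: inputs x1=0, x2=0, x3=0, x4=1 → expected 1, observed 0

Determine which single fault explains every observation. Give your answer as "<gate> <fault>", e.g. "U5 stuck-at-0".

Fault-free values for test 1 (x1=1, x2=0, x3=0, x4=0): U0=1, U1=1, U2=1, U3=1, U4=0, U5=1, U6=1, giving Y=1. Observed 0.
Test 1: faults giving observed 0 are {U1 stuck-at-0, U3 stuck-at-0, U4 stuck-at-1, U5 stuck-at-0, U6 stuck-at-0}.
Test 2 (x1=1, x2=1, x3=1, x4=1): fault-free U0=0, U1=0, U2=0, U3=1, U4=1, U5=1, U6=1 → 1; observed 1. Eliminates U3 stuck-at-0, U5 stuck-at-0, U6 stuck-at-0.
Test 3 (x1=0, x2=0, x3=0, x4=1): fault-free U0=1, U1=0, U2=1, U3=1, U4=0, U5=1, U6=1 → 1; observed 0. Eliminates U1 stuck-at-0.
Only U4 stuck-at-1 is consistent with every test.

U4 stuck-at-1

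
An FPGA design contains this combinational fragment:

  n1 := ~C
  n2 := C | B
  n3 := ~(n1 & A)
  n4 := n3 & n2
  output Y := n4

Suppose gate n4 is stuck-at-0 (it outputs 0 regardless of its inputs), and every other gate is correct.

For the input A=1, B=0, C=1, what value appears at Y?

Propagate with n4 forced: n1=0, n2=1, n3=1, n4=0 [stuck-at-0].
So Y = 0. (Without the fault it would be 1.)

0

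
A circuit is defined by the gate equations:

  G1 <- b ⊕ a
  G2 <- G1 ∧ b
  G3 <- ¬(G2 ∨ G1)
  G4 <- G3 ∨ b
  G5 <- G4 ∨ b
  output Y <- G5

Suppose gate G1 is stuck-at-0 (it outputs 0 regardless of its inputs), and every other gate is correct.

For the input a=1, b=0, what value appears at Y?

Propagate with G1 forced: G1=0 [stuck-at-0], G2=0, G3=1, G4=1, G5=1.
So Y = 1. (Without the fault it would be 0.)

1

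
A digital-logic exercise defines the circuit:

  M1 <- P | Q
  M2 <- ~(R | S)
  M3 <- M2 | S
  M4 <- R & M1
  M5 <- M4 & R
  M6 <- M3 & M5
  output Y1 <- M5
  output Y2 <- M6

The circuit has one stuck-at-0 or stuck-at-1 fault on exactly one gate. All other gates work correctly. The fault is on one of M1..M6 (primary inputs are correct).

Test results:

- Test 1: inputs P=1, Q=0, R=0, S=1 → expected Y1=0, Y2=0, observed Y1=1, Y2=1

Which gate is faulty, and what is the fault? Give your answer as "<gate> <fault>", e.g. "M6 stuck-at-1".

Fault-free values for test 1 (P=1, Q=0, R=0, S=1): M1=1, M2=0, M3=1, M4=0, M5=0, M6=0, giving Y1=0, Y2=0. Observed Y1=1, Y2=1.
Test 1: faults giving observed Y1=1, Y2=1 are {M5 stuck-at-1}.
Only M5 stuck-at-1 is consistent with every test.

M5 stuck-at-1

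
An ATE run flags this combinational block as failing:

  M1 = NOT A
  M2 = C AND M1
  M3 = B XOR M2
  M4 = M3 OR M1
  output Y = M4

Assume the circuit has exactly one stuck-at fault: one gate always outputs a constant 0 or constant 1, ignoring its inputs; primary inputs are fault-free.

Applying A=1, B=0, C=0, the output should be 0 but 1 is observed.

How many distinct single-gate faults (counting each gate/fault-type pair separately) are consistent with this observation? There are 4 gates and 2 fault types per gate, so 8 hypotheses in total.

4

Fault-free: M1=0, M2=0, M3=0, M4=0 → 0. Observed 1.
  M1 stuck-at-0: output 0 ✗
  M1 stuck-at-1: output 1 ✓
  M2 stuck-at-0: output 0 ✗
  M2 stuck-at-1: output 1 ✓
  M3 stuck-at-0: output 0 ✗
  M3 stuck-at-1: output 1 ✓
  M4 stuck-at-0: output 0 ✗
  M4 stuck-at-1: output 1 ✓
Consistent faults: {M1 stuck-at-1, M2 stuck-at-1, M3 stuck-at-1, M4 stuck-at-1} — 4 in all.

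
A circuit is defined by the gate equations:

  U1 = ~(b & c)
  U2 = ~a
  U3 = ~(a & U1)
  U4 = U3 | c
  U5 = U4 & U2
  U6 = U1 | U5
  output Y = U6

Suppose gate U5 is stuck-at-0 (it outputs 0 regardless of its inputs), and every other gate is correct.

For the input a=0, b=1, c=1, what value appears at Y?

Propagate with U5 forced: U1=0, U2=1, U3=1, U4=1, U5=0 [stuck-at-0], U6=0.
So Y = 0. (Without the fault it would be 1.)

0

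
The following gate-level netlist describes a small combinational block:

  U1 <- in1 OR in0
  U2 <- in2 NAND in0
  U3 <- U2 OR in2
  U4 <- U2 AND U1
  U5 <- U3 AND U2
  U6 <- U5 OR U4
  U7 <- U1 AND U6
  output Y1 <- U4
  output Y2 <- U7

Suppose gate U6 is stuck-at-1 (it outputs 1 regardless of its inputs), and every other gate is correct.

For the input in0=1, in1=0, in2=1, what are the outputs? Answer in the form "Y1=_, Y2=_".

Y1=0, Y2=1

Propagate with U6 forced: U1=1, U2=0, U3=1, U4=0, U5=0, U6=1 [stuck-at-1], U7=1.
So the outputs are Y1=0, Y2=1. (Without the fault they would be Y1=0, Y2=0.)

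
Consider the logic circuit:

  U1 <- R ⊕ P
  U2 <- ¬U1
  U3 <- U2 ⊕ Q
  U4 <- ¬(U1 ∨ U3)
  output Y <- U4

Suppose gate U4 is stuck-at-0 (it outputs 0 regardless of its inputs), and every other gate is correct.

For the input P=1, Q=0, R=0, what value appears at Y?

Propagate with U4 forced: U1=1, U2=0, U3=0, U4=0 [stuck-at-0].
So Y = 0. (Same as the fault-free value — the fault is masked on this input.)

0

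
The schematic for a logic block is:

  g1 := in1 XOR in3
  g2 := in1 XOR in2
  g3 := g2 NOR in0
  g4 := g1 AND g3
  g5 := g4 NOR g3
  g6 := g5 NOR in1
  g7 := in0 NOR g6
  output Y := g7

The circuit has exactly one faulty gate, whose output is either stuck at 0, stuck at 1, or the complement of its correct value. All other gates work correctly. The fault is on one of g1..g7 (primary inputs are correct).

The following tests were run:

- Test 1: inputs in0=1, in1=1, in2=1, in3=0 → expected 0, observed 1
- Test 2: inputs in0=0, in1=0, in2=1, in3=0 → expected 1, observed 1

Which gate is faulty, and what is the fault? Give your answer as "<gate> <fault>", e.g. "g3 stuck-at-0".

Fault-free values for test 1 (in0=1, in1=1, in2=1, in3=0): g1=1, g2=0, g3=0, g4=0, g5=1, g6=0, g7=0, giving Y=0. Observed 1.
Test 1: faults giving observed 1 are {g7 stuck-at-1, g7 inverted output}.
Test 2 (in0=0, in1=0, in2=1, in3=0): fault-free g1=0, g2=1, g3=0, g4=0, g5=1, g6=0, g7=1 → 1; observed 1. Eliminates g7 inverted output.
Only g7 stuck-at-1 is consistent with every test.

g7 stuck-at-1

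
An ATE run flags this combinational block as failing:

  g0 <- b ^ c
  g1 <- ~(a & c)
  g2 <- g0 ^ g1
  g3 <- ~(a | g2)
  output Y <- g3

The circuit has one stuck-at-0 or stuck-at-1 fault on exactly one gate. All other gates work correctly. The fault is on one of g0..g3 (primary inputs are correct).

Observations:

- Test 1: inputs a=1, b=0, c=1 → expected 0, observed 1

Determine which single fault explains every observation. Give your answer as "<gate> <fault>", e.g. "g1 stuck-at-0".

g3 stuck-at-1

Fault-free values for test 1 (a=1, b=0, c=1): g0=1, g1=0, g2=1, g3=0, giving Y=0. Observed 1.
Test 1: faults giving observed 1 are {g3 stuck-at-1}.
Only g3 stuck-at-1 is consistent with every test.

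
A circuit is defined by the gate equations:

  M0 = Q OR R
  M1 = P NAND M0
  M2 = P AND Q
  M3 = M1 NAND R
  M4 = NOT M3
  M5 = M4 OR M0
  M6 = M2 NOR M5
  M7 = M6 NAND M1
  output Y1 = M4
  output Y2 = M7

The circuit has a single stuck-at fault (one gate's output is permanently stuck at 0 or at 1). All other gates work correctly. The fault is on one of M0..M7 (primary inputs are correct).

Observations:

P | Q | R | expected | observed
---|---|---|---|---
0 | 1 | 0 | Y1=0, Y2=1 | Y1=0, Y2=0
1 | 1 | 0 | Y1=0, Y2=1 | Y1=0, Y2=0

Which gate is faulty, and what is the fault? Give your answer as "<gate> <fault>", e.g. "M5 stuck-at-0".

M7 stuck-at-0

Fault-free values for test 1 (P=0, Q=1, R=0): M0=1, M1=1, M2=0, M3=1, M4=0, M5=1, M6=0, M7=1, giving Y1=0, Y2=1. Observed Y1=0, Y2=0.
Test 1: faults giving observed Y1=0, Y2=0 are {M0 stuck-at-0, M5 stuck-at-0, M6 stuck-at-1, M7 stuck-at-0}.
Test 2 (P=1, Q=1, R=0): fault-free M0=1, M1=0, M2=1, M3=1, M4=0, M5=1, M6=0, M7=1 → Y1=0, Y2=1; observed Y1=0, Y2=0. Eliminates M0 stuck-at-0, M5 stuck-at-0, M6 stuck-at-1.
Only M7 stuck-at-0 is consistent with every test.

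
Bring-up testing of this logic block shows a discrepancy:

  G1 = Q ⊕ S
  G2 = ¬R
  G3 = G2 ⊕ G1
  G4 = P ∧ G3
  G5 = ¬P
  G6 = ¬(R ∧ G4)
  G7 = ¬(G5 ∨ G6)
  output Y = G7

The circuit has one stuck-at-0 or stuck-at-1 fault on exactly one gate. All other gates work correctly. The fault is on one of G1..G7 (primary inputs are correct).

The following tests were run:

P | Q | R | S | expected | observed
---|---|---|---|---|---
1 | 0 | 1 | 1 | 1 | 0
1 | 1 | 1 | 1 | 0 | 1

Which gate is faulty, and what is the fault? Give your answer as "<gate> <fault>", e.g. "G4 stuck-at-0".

G2 stuck-at-1

Fault-free values for test 1 (P=1, Q=0, R=1, S=1): G1=1, G2=0, G3=1, G4=1, G5=0, G6=0, G7=1, giving Y=1. Observed 0.
Test 1: faults giving observed 0 are {G1 stuck-at-0, G2 stuck-at-1, G3 stuck-at-0, G4 stuck-at-0, G5 stuck-at-1, G6 stuck-at-1, G7 stuck-at-0}.
Test 2 (P=1, Q=1, R=1, S=1): fault-free G1=0, G2=0, G3=0, G4=0, G5=0, G6=1, G7=0 → 0; observed 1. Eliminates G1 stuck-at-0, G3 stuck-at-0, G4 stuck-at-0, G5 stuck-at-1, G6 stuck-at-1, G7 stuck-at-0.
Only G2 stuck-at-1 is consistent with every test.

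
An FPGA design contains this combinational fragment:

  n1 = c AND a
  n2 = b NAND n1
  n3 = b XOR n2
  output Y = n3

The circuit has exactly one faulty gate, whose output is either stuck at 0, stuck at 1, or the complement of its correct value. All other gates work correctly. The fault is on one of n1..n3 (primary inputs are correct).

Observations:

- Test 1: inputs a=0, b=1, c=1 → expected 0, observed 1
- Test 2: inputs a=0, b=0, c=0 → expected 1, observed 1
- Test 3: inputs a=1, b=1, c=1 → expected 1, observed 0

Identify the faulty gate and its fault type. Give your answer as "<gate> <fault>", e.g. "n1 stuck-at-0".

Fault-free values for test 1 (a=0, b=1, c=1): n1=0, n2=1, n3=0, giving Y=0. Observed 1.
Test 1: faults giving observed 1 are {n1 stuck-at-1, n1 inverted output, n2 stuck-at-0, n2 inverted output, n3 stuck-at-1, n3 inverted output}.
Test 2 (a=0, b=0, c=0): fault-free n1=0, n2=1, n3=1 → 1; observed 1. Eliminates n2 stuck-at-0, n2 inverted output, n3 inverted output.
Test 3 (a=1, b=1, c=1): fault-free n1=1, n2=0, n3=1 → 1; observed 0. Eliminates n1 stuck-at-1, n3 stuck-at-1.
Only n1 inverted output is consistent with every test.

n1 inverted output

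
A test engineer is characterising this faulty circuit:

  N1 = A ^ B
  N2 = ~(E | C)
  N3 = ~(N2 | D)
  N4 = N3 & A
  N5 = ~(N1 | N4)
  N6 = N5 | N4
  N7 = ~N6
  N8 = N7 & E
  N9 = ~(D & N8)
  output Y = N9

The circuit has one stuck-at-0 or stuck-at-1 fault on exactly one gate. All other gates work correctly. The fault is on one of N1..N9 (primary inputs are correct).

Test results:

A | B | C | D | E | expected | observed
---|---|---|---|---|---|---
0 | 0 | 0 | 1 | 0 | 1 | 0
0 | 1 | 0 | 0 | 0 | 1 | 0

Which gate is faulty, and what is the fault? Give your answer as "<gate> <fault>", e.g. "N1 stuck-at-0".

N9 stuck-at-0

Fault-free values for test 1 (A=0, B=0, C=0, D=1, E=0): N1=0, N2=1, N3=0, N4=0, N5=1, N6=1, N7=0, N8=0, N9=1, giving Y=1. Observed 0.
Test 1: faults giving observed 0 are {N8 stuck-at-1, N9 stuck-at-0}.
Test 2 (A=0, B=1, C=0, D=0, E=0): fault-free N1=1, N2=1, N3=0, N4=0, N5=0, N6=0, N7=1, N8=0, N9=1 → 1; observed 0. Eliminates N8 stuck-at-1.
Only N9 stuck-at-0 is consistent with every test.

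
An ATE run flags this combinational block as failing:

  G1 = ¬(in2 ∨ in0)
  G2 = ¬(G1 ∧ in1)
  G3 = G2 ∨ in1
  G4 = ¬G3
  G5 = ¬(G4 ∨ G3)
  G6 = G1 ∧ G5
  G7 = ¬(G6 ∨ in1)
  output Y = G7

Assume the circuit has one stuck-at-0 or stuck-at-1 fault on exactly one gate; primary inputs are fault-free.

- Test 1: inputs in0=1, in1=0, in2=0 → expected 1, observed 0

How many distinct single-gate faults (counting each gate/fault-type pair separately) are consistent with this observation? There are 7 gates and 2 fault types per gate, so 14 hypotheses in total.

2

Fault-free: G1=0, G2=1, G3=1, G4=0, G5=0, G6=0, G7=1 → 1. Observed 0.
  G1 stuck-at-0: output 1 ✗
  G1 stuck-at-1: output 1 ✗
  G2 stuck-at-0: output 1 ✗
  G2 stuck-at-1: output 1 ✗
  G3 stuck-at-0: output 1 ✗
  G3 stuck-at-1: output 1 ✗
  G4 stuck-at-0: output 1 ✗
  G4 stuck-at-1: output 1 ✗
  G5 stuck-at-0: output 1 ✗
  G5 stuck-at-1: output 1 ✗
  G6 stuck-at-0: output 1 ✗
  G6 stuck-at-1: output 0 ✓
  G7 stuck-at-0: output 0 ✓
  G7 stuck-at-1: output 1 ✗
Consistent faults: {G6 stuck-at-1, G7 stuck-at-0} — 2 in all.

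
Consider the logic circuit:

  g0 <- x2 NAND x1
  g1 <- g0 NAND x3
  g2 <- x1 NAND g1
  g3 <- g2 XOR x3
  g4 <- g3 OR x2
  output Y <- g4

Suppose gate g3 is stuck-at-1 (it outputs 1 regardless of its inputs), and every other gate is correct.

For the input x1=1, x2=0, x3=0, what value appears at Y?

1

Propagate with g3 forced: g0=1, g1=1, g2=0, g3=1 [stuck-at-1], g4=1.
So Y = 1. (Without the fault it would be 0.)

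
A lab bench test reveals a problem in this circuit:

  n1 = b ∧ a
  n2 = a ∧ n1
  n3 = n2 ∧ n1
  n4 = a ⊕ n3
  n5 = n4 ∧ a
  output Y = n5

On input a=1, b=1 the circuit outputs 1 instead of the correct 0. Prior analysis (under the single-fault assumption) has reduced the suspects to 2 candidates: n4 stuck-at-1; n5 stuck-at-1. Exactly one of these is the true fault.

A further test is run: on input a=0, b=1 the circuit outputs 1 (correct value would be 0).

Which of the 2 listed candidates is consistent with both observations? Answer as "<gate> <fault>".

n5 stuck-at-1

Evaluate each candidate on input a=0, b=1:
  n4 stuck-at-1: n1=0, n2=0, n3=0, n4=1 [stuck-at-1], n5=0 → 0 — eliminated
  n5 stuck-at-1: n1=0, n2=0, n3=0, n4=0, n5=1 [stuck-at-1] → 1 — matches
Only n5 stuck-at-1 reproduces the observed 1.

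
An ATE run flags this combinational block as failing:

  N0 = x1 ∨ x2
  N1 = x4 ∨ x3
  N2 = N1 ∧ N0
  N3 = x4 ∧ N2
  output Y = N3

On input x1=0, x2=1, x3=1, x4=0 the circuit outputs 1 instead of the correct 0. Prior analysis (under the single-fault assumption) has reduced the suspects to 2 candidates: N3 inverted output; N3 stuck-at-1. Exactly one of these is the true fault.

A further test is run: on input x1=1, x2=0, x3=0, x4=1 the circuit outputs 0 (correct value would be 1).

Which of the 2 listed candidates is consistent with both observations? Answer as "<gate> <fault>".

N3 inverted output

Evaluate each candidate on input x1=1, x2=0, x3=0, x4=1:
  N3 inverted output: N0=1, N1=1, N2=1, N3=0 [inverted output] → 0 — matches
  N3 stuck-at-1: N0=1, N1=1, N2=1, N3=1 [stuck-at-1] → 1 — eliminated
Only N3 inverted output reproduces the observed 0.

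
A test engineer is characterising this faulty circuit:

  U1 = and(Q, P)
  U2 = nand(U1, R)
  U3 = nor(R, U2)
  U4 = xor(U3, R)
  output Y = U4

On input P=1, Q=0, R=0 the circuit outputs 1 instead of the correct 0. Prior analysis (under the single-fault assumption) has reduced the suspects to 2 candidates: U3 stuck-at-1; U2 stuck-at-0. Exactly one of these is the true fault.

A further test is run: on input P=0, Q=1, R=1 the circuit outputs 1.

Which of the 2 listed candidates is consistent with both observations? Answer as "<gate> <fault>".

U2 stuck-at-0

Evaluate each candidate on input P=0, Q=1, R=1:
  U3 stuck-at-1: U1=0, U2=1, U3=1 [stuck-at-1], U4=0 → 0 — eliminated
  U2 stuck-at-0: U1=0, U2=0 [stuck-at-0], U3=0, U4=1 → 1 — matches
Only U2 stuck-at-0 reproduces the observed 1.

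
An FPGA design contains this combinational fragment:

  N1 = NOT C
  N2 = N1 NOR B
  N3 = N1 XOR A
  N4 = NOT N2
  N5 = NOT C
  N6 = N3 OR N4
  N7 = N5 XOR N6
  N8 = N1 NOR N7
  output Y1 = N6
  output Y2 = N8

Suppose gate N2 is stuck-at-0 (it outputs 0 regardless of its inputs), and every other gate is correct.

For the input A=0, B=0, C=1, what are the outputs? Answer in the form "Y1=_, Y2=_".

Y1=1, Y2=0

Propagate with N2 forced: N1=0, N2=0 [stuck-at-0], N3=0, N4=1, N5=0, N6=1, N7=1, N8=0.
So the outputs are Y1=1, Y2=0. (Without the fault they would be Y1=0, Y2=1.)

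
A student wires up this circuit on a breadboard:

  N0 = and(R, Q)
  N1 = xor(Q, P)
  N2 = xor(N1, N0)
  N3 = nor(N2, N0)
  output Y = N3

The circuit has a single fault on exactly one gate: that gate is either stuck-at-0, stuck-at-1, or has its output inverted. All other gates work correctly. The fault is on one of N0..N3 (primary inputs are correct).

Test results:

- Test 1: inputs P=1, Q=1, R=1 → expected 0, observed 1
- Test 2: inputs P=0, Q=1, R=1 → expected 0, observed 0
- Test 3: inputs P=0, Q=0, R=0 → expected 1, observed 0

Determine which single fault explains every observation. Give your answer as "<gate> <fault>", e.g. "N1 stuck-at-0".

Fault-free values for test 1 (P=1, Q=1, R=1): N0=1, N1=0, N2=1, N3=0, giving Y=0. Observed 1.
Test 1: faults giving observed 1 are {N0 stuck-at-0, N0 inverted output, N3 stuck-at-1, N3 inverted output}.
Test 2 (P=0, Q=1, R=1): fault-free N0=1, N1=1, N2=0, N3=0 → 0; observed 0. Eliminates N3 stuck-at-1, N3 inverted output.
Test 3 (P=0, Q=0, R=0): fault-free N0=0, N1=0, N2=0, N3=1 → 1; observed 0. Eliminates N0 stuck-at-0.
Only N0 inverted output is consistent with every test.

N0 inverted output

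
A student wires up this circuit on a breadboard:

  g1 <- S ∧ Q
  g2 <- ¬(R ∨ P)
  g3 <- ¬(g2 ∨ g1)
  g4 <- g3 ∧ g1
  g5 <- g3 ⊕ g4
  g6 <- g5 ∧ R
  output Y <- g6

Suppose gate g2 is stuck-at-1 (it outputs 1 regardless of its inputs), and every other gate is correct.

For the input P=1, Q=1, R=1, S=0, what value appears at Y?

0

Propagate with g2 forced: g1=0, g2=1 [stuck-at-1], g3=0, g4=0, g5=0, g6=0.
So Y = 0. (Without the fault it would be 1.)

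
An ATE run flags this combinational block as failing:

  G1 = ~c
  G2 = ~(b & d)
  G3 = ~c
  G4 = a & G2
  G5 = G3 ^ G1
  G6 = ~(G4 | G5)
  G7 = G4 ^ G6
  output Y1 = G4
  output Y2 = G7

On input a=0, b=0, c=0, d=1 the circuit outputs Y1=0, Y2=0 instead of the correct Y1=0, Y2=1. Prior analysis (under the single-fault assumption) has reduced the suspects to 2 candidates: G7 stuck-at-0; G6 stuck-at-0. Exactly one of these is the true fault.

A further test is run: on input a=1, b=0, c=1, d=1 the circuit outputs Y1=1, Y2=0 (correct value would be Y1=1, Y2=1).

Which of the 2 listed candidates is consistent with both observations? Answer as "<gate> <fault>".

Evaluate each candidate on input a=1, b=0, c=1, d=1:
  G7 stuck-at-0: G1=0, G2=1, G3=0, G4=1, G5=0, G6=0, G7=0 [stuck-at-0] → Y1=1, Y2=0 — matches
  G6 stuck-at-0: G1=0, G2=1, G3=0, G4=1, G5=0, G6=0 [stuck-at-0], G7=1 → Y1=1, Y2=1 — eliminated
Only G7 stuck-at-0 reproduces the observed Y1=1, Y2=0.

G7 stuck-at-0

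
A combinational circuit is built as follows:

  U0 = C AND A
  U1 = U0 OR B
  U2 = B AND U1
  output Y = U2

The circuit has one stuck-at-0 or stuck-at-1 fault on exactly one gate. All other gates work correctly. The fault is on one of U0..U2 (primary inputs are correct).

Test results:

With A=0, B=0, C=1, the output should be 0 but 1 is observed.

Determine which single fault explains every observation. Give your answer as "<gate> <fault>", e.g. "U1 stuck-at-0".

U2 stuck-at-1

Fault-free values for test 1 (A=0, B=0, C=1): U0=0, U1=0, U2=0, giving Y=0. Observed 1.
Test 1: faults giving observed 1 are {U2 stuck-at-1}.
Only U2 stuck-at-1 is consistent with every test.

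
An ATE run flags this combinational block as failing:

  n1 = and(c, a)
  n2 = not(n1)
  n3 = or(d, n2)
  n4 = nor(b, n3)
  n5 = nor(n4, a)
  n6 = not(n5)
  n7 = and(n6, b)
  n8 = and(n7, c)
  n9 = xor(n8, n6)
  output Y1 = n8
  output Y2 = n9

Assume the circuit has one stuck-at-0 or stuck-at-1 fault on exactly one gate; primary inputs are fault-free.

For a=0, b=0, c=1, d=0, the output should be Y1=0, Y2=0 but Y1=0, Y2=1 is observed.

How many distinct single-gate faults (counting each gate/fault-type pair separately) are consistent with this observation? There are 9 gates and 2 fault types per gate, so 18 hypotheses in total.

7

Fault-free: n1=0, n2=1, n3=1, n4=0, n5=1, n6=0, n7=0, n8=0, n9=0 → Y1=0, Y2=0. Observed Y1=0, Y2=1.
  n1: stuck-at-1 ✓; others ✗
  n2: stuck-at-0 ✓; others ✗
  n3: stuck-at-0 ✓; others ✗
  n4: stuck-at-1 ✓; others ✗
  n5: stuck-at-0 ✓; others ✗
  n6: stuck-at-1 ✓; others ✗
  n7: none of the 2 fault types match ✗
  n8: none of the 2 fault types match ✗
  n9: stuck-at-1 ✓; others ✗
Consistent faults: {n1 stuck-at-1, n2 stuck-at-0, n3 stuck-at-0, n4 stuck-at-1, n5 stuck-at-0, n6 stuck-at-1, n9 stuck-at-1} — 7 in all.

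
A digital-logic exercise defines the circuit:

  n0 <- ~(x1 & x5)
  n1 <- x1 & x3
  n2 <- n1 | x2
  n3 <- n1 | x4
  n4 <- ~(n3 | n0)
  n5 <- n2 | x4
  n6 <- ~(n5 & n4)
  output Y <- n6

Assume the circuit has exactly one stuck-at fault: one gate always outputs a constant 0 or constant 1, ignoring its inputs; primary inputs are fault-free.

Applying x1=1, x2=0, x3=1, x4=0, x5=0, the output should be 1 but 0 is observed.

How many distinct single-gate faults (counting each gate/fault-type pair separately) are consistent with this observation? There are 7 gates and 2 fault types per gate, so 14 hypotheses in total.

Fault-free: n0=1, n1=1, n2=1, n3=1, n4=0, n5=1, n6=1 → 1. Observed 0.
  n0 stuck-at-0: output 1 ✗
  n0 stuck-at-1: output 1 ✗
  n1 stuck-at-0: output 1 ✗
  n1 stuck-at-1: output 1 ✗
  n2 stuck-at-0: output 1 ✗
  n2 stuck-at-1: output 1 ✗
  n3 stuck-at-0: output 1 ✗
  n3 stuck-at-1: output 1 ✗
  n4 stuck-at-0: output 1 ✗
  n4 stuck-at-1: output 0 ✓
  n5 stuck-at-0: output 1 ✗
  n5 stuck-at-1: output 1 ✗
  n6 stuck-at-0: output 0 ✓
  n6 stuck-at-1: output 1 ✗
Consistent faults: {n4 stuck-at-1, n6 stuck-at-0} — 2 in all.

2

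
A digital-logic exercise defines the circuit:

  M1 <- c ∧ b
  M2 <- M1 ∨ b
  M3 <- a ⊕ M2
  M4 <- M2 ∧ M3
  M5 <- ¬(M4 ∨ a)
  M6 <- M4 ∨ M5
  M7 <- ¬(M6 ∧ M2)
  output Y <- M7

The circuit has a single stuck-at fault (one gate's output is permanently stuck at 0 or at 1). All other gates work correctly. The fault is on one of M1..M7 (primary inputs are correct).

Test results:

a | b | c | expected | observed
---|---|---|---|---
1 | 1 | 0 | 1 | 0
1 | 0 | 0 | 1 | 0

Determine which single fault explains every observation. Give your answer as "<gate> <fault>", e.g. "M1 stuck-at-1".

Fault-free values for test 1 (a=1, b=1, c=0): M1=0, M2=1, M3=0, M4=0, M5=0, M6=0, M7=1, giving Y=1. Observed 0.
Test 1: faults giving observed 0 are {M3 stuck-at-1, M4 stuck-at-1, M5 stuck-at-1, M6 stuck-at-1, M7 stuck-at-0}.
Test 2 (a=1, b=0, c=0): fault-free M1=0, M2=0, M3=1, M4=0, M5=0, M6=0, M7=1 → 1; observed 0. Eliminates M3 stuck-at-1, M4 stuck-at-1, M5 stuck-at-1, M6 stuck-at-1.
Only M7 stuck-at-0 is consistent with every test.

M7 stuck-at-0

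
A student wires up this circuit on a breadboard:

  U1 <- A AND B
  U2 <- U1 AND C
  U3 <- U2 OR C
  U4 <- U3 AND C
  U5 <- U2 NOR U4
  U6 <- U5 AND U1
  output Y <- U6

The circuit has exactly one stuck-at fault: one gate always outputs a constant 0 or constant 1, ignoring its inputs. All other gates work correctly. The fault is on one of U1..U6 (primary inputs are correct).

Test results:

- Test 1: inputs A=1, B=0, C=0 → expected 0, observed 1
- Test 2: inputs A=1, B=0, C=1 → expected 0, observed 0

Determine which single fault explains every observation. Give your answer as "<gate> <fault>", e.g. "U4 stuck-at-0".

U1 stuck-at-1

Fault-free values for test 1 (A=1, B=0, C=0): U1=0, U2=0, U3=0, U4=0, U5=1, U6=0, giving Y=0. Observed 1.
Test 1: faults giving observed 1 are {U1 stuck-at-1, U6 stuck-at-1}.
Test 2 (A=1, B=0, C=1): fault-free U1=0, U2=0, U3=1, U4=1, U5=0, U6=0 → 0; observed 0. Eliminates U6 stuck-at-1.
Only U1 stuck-at-1 is consistent with every test.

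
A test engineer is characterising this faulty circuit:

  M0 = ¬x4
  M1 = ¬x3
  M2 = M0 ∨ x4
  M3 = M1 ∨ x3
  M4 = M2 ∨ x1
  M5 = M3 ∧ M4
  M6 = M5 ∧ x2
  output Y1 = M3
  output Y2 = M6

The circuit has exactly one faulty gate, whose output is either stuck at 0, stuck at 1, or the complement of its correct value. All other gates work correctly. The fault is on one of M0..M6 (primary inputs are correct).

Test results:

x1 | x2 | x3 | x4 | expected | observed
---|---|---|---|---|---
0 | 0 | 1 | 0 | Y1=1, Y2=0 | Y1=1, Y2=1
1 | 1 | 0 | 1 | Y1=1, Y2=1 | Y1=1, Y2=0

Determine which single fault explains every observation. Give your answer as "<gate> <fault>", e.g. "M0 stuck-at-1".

Fault-free values for test 1 (x1=0, x2=0, x3=1, x4=0): M0=1, M1=0, M2=1, M3=1, M4=1, M5=1, M6=0, giving Y1=1, Y2=0. Observed Y1=1, Y2=1.
Test 1: faults giving observed Y1=1, Y2=1 are {M6 stuck-at-1, M6 inverted output}.
Test 2 (x1=1, x2=1, x3=0, x4=1): fault-free M0=0, M1=1, M2=1, M3=1, M4=1, M5=1, M6=1 → Y1=1, Y2=1; observed Y1=1, Y2=0. Eliminates M6 stuck-at-1.
Only M6 inverted output is consistent with every test.

M6 inverted output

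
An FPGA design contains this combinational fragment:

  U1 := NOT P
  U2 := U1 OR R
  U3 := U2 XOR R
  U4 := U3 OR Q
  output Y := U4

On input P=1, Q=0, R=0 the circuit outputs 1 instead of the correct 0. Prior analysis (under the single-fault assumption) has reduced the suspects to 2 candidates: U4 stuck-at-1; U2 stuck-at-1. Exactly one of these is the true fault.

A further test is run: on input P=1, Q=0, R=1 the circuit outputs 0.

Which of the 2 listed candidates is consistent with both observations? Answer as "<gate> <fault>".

U2 stuck-at-1

Evaluate each candidate on input P=1, Q=0, R=1:
  U4 stuck-at-1: U1=0, U2=1, U3=0, U4=1 [stuck-at-1] → 1 — eliminated
  U2 stuck-at-1: U1=0, U2=1 [stuck-at-1], U3=0, U4=0 → 0 — matches
Only U2 stuck-at-1 reproduces the observed 0.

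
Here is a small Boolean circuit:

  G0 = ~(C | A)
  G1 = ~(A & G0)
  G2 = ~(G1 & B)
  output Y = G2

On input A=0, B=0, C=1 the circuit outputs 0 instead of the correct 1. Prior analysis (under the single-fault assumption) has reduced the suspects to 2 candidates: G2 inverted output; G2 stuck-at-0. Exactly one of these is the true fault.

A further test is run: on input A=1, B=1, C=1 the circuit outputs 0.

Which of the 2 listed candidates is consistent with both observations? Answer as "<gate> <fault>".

Evaluate each candidate on input A=1, B=1, C=1:
  G2 inverted output: G0=0, G1=1, G2=1 [inverted output] → 1 — eliminated
  G2 stuck-at-0: G0=0, G1=1, G2=0 [stuck-at-0] → 0 — matches
Only G2 stuck-at-0 reproduces the observed 0.

G2 stuck-at-0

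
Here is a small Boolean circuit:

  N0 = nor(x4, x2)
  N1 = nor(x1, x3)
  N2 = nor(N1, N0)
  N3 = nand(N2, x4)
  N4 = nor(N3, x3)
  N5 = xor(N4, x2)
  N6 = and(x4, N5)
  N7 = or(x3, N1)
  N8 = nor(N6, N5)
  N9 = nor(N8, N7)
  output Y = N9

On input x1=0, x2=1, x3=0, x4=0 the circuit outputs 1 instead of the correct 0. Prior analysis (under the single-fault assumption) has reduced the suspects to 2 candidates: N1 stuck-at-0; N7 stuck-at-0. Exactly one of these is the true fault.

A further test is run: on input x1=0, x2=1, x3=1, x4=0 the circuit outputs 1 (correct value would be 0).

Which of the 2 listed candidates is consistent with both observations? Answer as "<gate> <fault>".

N7 stuck-at-0

Evaluate each candidate on input x1=0, x2=1, x3=1, x4=0:
  N1 stuck-at-0: N0=0, N1=0 [stuck-at-0], N2=1, N3=1, N4=0, N5=1, N6=0, N7=1, N8=0, N9=0 → 0 — eliminated
  N7 stuck-at-0: N0=0, N1=0, N2=1, N3=1, N4=0, N5=1, N6=0, N7=0 [stuck-at-0], N8=0, N9=1 → 1 — matches
Only N7 stuck-at-0 reproduces the observed 1.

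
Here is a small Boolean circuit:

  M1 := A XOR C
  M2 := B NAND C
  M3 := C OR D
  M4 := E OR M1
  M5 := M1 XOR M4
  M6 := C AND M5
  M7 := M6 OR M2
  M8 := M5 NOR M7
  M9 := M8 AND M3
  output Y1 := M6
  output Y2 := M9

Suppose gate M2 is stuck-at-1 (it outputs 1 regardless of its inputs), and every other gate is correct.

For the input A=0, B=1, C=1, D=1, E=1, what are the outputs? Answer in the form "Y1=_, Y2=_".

Y1=0, Y2=0

Propagate with M2 forced: M1=1, M2=1 [stuck-at-1], M3=1, M4=1, M5=0, M6=0, M7=1, M8=0, M9=0.
So the outputs are Y1=0, Y2=0. (Without the fault they would be Y1=0, Y2=1.)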